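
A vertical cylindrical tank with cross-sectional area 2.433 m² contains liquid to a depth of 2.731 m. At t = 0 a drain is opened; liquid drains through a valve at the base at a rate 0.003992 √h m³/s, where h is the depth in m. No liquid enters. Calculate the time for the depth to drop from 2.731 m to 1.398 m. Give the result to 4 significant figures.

573.1 s

With no inflow, A dh/dt = −0.003992 √h.
This is separable: 2 d(√h)/dt = −0.003992/A, so √h = √h₀ − (0.003992/(2A)) t.
t = 2A(√h₀ − √h)/0.003992 = 2·2.433·(√2.731 − √1.398)/0.003992
  = 4.86600 × (1.65257 − 1.18237) / 0.003992 = 573.149 s.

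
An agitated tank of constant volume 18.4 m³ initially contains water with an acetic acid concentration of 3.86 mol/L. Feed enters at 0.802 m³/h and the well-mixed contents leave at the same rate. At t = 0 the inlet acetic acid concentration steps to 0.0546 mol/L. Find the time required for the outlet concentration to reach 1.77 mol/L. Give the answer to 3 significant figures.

Species balance: V dC/dt = Q(C_in − C) ⇒ τ = V/Q = 22.943 h.
C(t) = C_in + (C₀ − C_in) e^(−t/τ). Set C = 1.77 and solve for t:
e^(−t/τ) = (C − C_in)/(C₀ − C_in) = (1.77 − 0.0546)/(3.86 − 0.0546) = 0.45078
t = −τ ln(…) = 22.943 × 0.79677 = 18.280 h.

18.3 h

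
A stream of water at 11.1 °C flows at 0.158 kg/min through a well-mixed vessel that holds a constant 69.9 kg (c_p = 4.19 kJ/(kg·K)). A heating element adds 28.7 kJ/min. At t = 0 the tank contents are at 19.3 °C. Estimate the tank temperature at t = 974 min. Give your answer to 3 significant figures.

50.6 °C

First-law balance (no shaft work): M c_p dT/dt = ṁ c_p (T_in − T) + 28.7.
Rearrange: dT/dt = (T_ss − T)/τ with τ = M/ṁ = 442.41 min and T_ss = T_in + Q̇/(ṁ c_p) = 54.452 °C.
Solution: T(t) = T_ss + (T₀ − T_ss) e^(−t/τ).
T(974) = 54.452 + (-35.152)·e^(−974/442.41) = 54.452 + (-35.152)·0.11063 = 50.563 °C.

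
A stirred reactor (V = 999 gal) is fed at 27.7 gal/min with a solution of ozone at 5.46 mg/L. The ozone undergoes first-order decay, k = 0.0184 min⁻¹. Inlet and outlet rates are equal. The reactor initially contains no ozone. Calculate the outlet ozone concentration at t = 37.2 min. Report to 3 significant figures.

2.69 mg/L

Species balance: V dC/dt = Q C_in − Q C − k V C.
This is linear with rate a = Q/V + k = 0.046128 min⁻¹.
C_ss = Q C_in/(Q + kV) = 3.2820 mg/L; C(t) = C_ss + (C₀ − C_ss) e^(−a t).
C(37.2) = 3.2820 + (-3.2820)·e^(−0.046128·37.2) = 3.2820 + (-3.2820)·0.17979 = 2.6920 mg/L.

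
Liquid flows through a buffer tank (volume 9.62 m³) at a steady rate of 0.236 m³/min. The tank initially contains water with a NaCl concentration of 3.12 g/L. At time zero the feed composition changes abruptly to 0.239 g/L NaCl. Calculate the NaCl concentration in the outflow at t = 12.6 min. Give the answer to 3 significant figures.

Unsteady species balance (constant V, well mixed): V dC/dt = Q(C_in − C).
Time constant τ = V/Q = 9.62/0.236 = 40.763 min.
Solution: C(t) = C_in + (C₀ − C_in) e^(−t/τ).
C(12.6) = 0.239 + (3.12 − 0.239)·e^(−12.6/40.763) = 0.239 + (2.8810)·0.73410 = 2.3540 g/L.

2.35 g/L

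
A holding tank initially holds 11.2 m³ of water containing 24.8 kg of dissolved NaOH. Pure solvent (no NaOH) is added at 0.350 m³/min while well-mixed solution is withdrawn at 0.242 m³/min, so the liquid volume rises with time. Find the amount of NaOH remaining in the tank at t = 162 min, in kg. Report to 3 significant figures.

Total volume: dV/dt = Q_in − Q_out = 0.10800 m³/min, so V(t) = 11.2 + 0.10800 t and V(162) = 28.696 m³.
Species balance (pure solvent in): dm/dt = −Q_out · m/V(t).
Separate: dm/m = −Q_out dt/V(t) ⇒ ln(m/m₀) = −(Q_out/(Q_in−Q_out)) ln(V/V₀).
m = m₀ (V₀/V)^(Q_out/(Q_in−Q_out)) = 24.8 × (11.2/28.696)^(2.2407) = 3.0122 kg.

3.01 kg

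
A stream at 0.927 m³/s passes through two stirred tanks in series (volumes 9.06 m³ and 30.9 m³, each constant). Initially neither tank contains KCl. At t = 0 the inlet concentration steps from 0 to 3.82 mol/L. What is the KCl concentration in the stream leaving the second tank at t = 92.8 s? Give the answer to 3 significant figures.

3.49 mol/L

Each tank obeys Vᵢ dCᵢ/dt = Q(Cᵢ₋₁ − Cᵢ), so τᵢ = Vᵢ/Q.
τ₁ = 9.06/0.927 = 9.7735 s; τ₂ = 30.9/0.927 = 33.333 s.
Tank 1: C₁ = C_in(1 − e^(−t/τ₁)). Tank 2 (τ₁ ≠ τ₂): C₂ = C_in[1 − (τ₁ e^(−t/τ₁) − τ₂ e^(−t/τ₂))/(τ₁ − τ₂)].
At t = 92.8: e^(−t/τ₁) = 7.5220e-05, e^(−t/τ₂) = 0.061791.
C₂ = 3.82·[1 − (9.7735·7.5220e-05 − 33.333·0.061791)/(-23.560)] = 3.82·0.91261 = 3.4862 mol/L.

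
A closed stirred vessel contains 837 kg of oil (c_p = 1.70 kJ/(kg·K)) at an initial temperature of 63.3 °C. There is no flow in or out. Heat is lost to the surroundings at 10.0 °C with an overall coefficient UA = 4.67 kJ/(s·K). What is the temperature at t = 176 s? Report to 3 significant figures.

39.9 °C

Lumped-capacitance energy balance: M c_p dT/dt = UA(T_amb − T).
dT/dt = (T_ss − T)/τ with T_ss = T_amb = 10.000 °C, τ = M c_p/UA = 837·1.70/4.67 = 304.69 s.
This is linear first-order; T(t) = T_ss + (T₀ − T_ss) e^(−t/τ).
T(176) = 10.000 + (53.300)·0.56122 = 39.913 °C.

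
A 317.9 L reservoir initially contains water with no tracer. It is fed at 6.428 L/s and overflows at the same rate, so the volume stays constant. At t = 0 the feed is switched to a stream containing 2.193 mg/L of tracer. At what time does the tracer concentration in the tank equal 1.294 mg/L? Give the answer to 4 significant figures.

44.10 s

Species balance: V dC/dt = Q(C_in − C) ⇒ τ = V/Q = 49.4555 s.
C(t) = C_in + (C₀ − C_in) e^(−t/τ). Set C = 1.294 and solve for t:
e^(−t/τ) = (C − C_in)/(C₀ − C_in) = (1.294 − 2.193)/(0 − 2.193) = 0.409941
t = −τ ln(…) = 49.4555 × 0.891743 = 44.1016 s.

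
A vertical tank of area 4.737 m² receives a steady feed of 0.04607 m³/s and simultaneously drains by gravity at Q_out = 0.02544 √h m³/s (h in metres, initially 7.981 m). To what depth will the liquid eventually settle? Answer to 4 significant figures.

Level balance: A dh/dt = 0.04607 − 0.02544 √h. Setting dh/dt = 0:
Q_in = 0.02544 √h_ss ⇒ √h_ss = 0.04607/0.02544 = 1.81093.
h_ss = 1.81093² = 3.27946 m. (Since h₀ = 7.981 m > h_ss, the level will fall toward this value.)

3.279 m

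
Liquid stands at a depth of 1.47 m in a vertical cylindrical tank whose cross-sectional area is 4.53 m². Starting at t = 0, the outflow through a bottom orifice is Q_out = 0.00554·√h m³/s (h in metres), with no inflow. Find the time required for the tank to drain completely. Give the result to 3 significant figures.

1980 s

With no inflow, A dh/dt = −0.00554 √h.
Separate and integrate: 2(√h − √h₀) = −(0.00554/A) t.
Set h = 0: 2√h₀ = (0.00554/A) t_empty ⇒ t_empty = 2A√h₀/0.00554.
t_empty = 2·4.53·√1.47/0.00554 = 9.0600·1.2124/0.00554 = 1982.8 s.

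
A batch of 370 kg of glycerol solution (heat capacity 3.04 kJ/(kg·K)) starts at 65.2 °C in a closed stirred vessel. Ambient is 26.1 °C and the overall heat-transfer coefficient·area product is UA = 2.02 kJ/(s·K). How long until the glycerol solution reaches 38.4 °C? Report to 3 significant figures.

Energy balance: M c_p dT/dt = −UA(T − T_amb).
τ = M c_p/UA = 556.83 s; T_ss = T_amb = 26.100 °C.
T(t) = T_ss + (T₀ − T_ss)e^(−t/τ); set T = 38.4:
t = −τ ln[(T − T_ss)/(T₀ − T_ss)] = −556.83 · ln(0.31458) = 643.99 s.

644 s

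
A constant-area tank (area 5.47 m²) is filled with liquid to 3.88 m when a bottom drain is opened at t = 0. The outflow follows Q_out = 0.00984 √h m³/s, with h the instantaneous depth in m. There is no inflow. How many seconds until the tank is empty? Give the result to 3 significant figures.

2190 s

A dh/dt = −Q_out = −0.00984 √h.
This is separable: 2 d(√h)/dt = −0.00984/A, so √h = √h₀ − (0.00984/(2A)) t.
Tank is empty when √h = 0: t_empty = 2A√h₀/0.00984.
t_empty = 2·5.47·√3.88/0.00984 = 10.940·1.9698/0.00984 = 2190.0 s.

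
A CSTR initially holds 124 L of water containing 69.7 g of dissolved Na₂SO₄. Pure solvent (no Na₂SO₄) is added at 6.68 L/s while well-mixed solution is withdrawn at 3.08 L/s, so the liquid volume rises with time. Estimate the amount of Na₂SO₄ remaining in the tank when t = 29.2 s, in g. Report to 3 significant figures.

41.2 g

Let m(t) be the amount of Na₂SO₄. Volume: V(t) = V₀ + (Q_in − Q_out) t = 124 + 3.6000 t; V(29.2) = 229.12 L.
No Na₂SO₄ enters, so dm/dt = −Q_out · (m/V).
Separate: dm/m = −Q_out dt/V(t) ⇒ ln(m/m₀) = −(Q_out/(Q_in−Q_out)) ln(V/V₀).
m = m₀ (V₀/V)^(Q_out/(Q_in−Q_out)) = 69.7 × (124/229.12)^(0.85556) = 41.220 g.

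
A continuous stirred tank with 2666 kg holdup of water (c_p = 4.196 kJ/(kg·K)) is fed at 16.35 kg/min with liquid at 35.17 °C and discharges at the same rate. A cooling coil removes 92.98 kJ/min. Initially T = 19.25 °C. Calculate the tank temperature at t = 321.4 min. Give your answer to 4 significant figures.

M c_p dT/dt = ṁ c_p (T_in − T) − Q̇.
τ = M/ṁ = 163.058 min; T_ss = T_in − Q̇/(ṁ c_p) = 35.17 − 92.98/(16.35·4.196) = 33.8147 °C.
Solution: T(t) = T_ss + (T₀ − T_ss) e^(−t/τ).
T(321.4) = 33.8147 + (-14.5647)·e^(−321.4/163.058) = 33.8147 + (-14.5647)·0.139307 = 31.7857 °C.

31.79 °C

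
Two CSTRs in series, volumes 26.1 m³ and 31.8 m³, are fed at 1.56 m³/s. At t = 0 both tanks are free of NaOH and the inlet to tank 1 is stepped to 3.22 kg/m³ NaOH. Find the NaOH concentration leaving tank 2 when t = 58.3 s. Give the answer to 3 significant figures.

Species balance on tank i: dCᵢ/dt = (Cᵢ₋₁ − Cᵢ)/τᵢ with τᵢ = Vᵢ/Q.
τ₁ = 26.1/1.56 = 16.731 s; τ₂ = 31.8/1.56 = 20.385 s.
Tank 1: C₁ = C_in(1 − e^(−t/τ₁)). Tank 2 (τ₁ ≠ τ₂): C₂ = C_in[1 − (τ₁ e^(−t/τ₁) − τ₂ e^(−t/τ₂))/(τ₁ − τ₂)].
At t = 58.3: e^(−t/τ₁) = 0.030666, e^(−t/τ₂) = 0.057269.
C₂ = 3.22·[1 − (16.731·0.030666 − 20.385·0.057269)/(-3.6538)] = 3.22·0.82092 = 2.6434 kg/m³.

2.64 kg/m³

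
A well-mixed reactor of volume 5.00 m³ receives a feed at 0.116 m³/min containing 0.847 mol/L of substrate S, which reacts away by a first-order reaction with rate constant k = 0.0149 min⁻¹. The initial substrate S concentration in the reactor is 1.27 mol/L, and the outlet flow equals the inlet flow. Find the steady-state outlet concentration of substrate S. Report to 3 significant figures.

0.516 mol/L

Accumulation = in − out − consumed: V dC/dt = Q C_in − Q C − k V C.
Steady state (dC/dt = 0): C_ss = Q C_in/(Q + kV) = C_in/(1 + kV/Q).
C_ss = 0.116·0.847/(0.116 + 0.0149·5.00) = 0.098252/0.19050 = 0.51576 mol/L.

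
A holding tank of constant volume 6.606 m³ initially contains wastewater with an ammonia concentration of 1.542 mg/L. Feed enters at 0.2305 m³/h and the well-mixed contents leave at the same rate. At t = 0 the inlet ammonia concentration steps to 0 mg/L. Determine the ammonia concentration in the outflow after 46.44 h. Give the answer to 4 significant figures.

Species balance on the tank: V dC/dt = Q(C_in − C).
So dC/dt = (C_in − C)/τ with τ = V/Q = 6.606/0.2305 = 28.6594 h.
Solution: C(t) = C_in + (C₀ − C_in) e^(−t/τ).
C(46.44) = 0 + (1.542 − 0)·e^(−46.44/28.6594) = 0 + (1.54200)·0.197818 = 0.305035 mg/L.

0.3050 mg/L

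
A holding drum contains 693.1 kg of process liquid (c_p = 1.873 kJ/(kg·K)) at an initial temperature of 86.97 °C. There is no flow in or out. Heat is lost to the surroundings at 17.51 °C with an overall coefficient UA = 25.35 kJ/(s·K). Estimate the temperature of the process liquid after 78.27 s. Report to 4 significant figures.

32.57 °C

Lumped-capacitance energy balance: M c_p dT/dt = UA(T_amb − T).
dT/dt = (T_ss − T)/τ with T_ss = T_amb = 17.5100 °C, τ = M c_p/UA = 693.1·1.873/25.35 = 51.2101 s.
T approaches T_ss exponentially: T(t) = T_ss + (T₀ − T_ss) e^(−t/τ).
T(78.27) = 17.5100 + (69.4600)·0.216880 = 32.5745 °C.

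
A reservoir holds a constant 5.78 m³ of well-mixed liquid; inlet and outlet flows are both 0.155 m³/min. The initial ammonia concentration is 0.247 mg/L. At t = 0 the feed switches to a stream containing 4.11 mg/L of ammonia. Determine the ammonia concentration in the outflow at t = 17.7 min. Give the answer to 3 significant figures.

Accumulation = in − out for the solute gives V dC/dt = Q(C_in − C).
So dC/dt = (C_in − C)/τ with τ = V/Q = 5.78/0.155 = 37.290 min.
C approaches C_in exponentially: C(t) = C_in + (C₀ − C_in) e^(−t/τ).
C(17.7) = 4.11 + (0.247 − 4.11)·e^(−17.7/37.290) = 4.11 + (-3.8630)·0.62210 = 1.7068 mg/L.

1.71 mg/L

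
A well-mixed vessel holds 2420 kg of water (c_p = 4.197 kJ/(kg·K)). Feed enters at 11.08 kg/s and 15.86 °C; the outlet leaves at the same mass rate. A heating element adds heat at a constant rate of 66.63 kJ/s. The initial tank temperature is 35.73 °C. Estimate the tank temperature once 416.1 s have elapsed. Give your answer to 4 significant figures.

Unsteady energy balance on the tank contents: M c_p dT/dt = ṁ c_p (T_in − T) + 66.63.
Rearrange: dT/dt = (T_ss − T)/τ with τ = M/ṁ = 218.412 s and T_ss = T_in + Q̇/(ṁ c_p) = 17.2928 °C.
Solution: T(t) = T_ss + (T₀ − T_ss) e^(−t/τ).
T(416.1) = 17.2928 + (18.4372)·e^(−416.1/218.412) = 17.2928 + (18.4372)·0.148805 = 20.0364 °C.

20.04 °C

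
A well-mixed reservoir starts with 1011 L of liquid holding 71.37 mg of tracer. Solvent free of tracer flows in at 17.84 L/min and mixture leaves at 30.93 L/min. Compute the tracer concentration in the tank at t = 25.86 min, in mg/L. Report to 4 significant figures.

0.04050 mg/L

Total volume: dV/dt = Q_in − Q_out = -13.0900 L/min, so V(t) = 1011 − 13.0900 t and V(25.86) = 672.493 L.
Solute balance: dm/dt = 0 − Q_out C = −Q_out m/V(t).
Separate: dm/m = −Q_out dt/V(t) ⇒ ln(m/m₀) = −(Q_out/(Q_in−Q_out)) ln(V/V₀).
m = m₀ (V₀/V)^(Q_out/(Q_in−Q_out)) = 71.37 × (1011/672.493)^(-2.36287) = 27.2356 mg.
C = m/V = 27.2356/672.493 = 0.0404995 mg/L.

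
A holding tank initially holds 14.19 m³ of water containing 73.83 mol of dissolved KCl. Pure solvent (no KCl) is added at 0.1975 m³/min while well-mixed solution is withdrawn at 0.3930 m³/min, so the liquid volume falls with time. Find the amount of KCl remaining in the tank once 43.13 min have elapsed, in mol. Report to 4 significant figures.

12.05 mol

Total volume: dV/dt = Q_in − Q_out = -0.195500 m³/min, so V(t) = 14.19 − 0.195500 t and V(43.13) = 5.75808 m³.
Solute balance: dm/dt = 0 − Q_out C = −Q_out m/V(t).
Separate: dm/m = −Q_out dt/V(t) ⇒ ln(m/m₀) = −(Q_out/(Q_in−Q_out)) ln(V/V₀).
m = m₀ (V₀/V)^(Q_out/(Q_in−Q_out)) = 73.83 × (14.19/5.75808)^(-2.01023) = 12.0453 mol.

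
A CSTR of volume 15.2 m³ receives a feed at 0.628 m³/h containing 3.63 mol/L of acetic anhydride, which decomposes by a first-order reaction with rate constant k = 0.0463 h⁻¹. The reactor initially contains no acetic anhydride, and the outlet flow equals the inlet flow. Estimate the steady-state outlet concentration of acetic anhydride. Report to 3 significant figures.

1.71 mol/L

V dC/dt = Q(C_in − C) − k V C.
At steady state: 0 = Q C_in − (Q + kV) C_ss, so C_ss = Q C_in/(Q + kV).
C_ss = 0.628·3.63/(0.628 + 0.0463·15.2) = 2.2796/1.3318 = 1.7117 mol/L.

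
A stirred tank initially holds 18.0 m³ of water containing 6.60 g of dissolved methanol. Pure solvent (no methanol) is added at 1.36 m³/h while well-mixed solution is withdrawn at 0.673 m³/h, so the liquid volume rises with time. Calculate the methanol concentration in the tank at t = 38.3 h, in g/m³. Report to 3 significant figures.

0.0616 g/m³

Total volume: dV/dt = Q_in − Q_out = 0.68700 m³/h, so V(t) = 18.0 + 0.68700 t and V(38.3) = 44.312 m³.
No methanol enters, so dm/dt = −Q_out · (m/V).
dm/m = −Q_out dt/(V₀ + 0.68700 t); integrating gives ln(m/m₀) = −(Q_out/(Q_in−Q_out)) ln(V/V₀).
m = m₀ (V₀/V)^(Q_out/(Q_in−Q_out)) = 6.60 × (18.0/44.312)^(0.97962) = 2.7307 g.
C = m/V = 2.7307/44.312 = 0.061623 g/m³.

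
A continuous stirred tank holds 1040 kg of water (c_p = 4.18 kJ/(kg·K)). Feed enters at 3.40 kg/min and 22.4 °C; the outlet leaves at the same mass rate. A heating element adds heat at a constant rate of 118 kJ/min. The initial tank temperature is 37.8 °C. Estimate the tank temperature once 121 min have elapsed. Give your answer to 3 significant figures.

Heat balance on the well-mixed liquid: M c_p dT/dt = ṁ c_p (T_in − T) + 118.
τ = M/ṁ = 305.88 min; T_ss = T_in + Q̇/(ṁ c_p) = 22.4 + 118/(3.40·4.18) = 30.703 °C.
Solution: T(t) = T_ss + (T₀ − T_ss) e^(−t/τ).
T(121) = 30.703 + (7.0972)·e^(−121/305.88) = 30.703 + (7.0972)·0.67329 = 35.481 °C.

35.5 °C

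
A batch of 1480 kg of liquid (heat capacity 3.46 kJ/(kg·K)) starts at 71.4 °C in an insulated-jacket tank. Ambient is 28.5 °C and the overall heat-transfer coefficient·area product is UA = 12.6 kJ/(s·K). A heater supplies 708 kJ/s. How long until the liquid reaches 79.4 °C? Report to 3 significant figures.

Lumped-capacitance energy balance: M c_p dT/dt = UA(T_amb − T) + Q̇.
τ = M c_p/UA = 406.41 s; T_ss = T_amb + Q̇/UA = 28.5 + 708/12.6 = 84.690 °C.
T(t) = T_ss + (T₀ − T_ss)e^(−t/τ); set T = 79.4:
t = −τ ln[(T − T_ss)/(T₀ − T_ss)] = −406.41 · ln(0.39807) = 374.36 s.

374 s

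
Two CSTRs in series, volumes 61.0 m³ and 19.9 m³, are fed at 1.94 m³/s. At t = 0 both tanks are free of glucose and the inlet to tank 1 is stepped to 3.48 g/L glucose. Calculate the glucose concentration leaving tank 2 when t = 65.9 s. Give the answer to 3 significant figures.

2.85 g/L

Time constants: τᵢ = Vᵢ/Q for each well-mixed tank.
τ₁ = 61.0/1.94 = 31.443 s; τ₂ = 19.9/1.94 = 10.258 s.
Solving the cascade with C₁(0)=C₂(0)=0 gives C₂(t) = C_in[1 − (τ₁ e^(−t/τ₁) − τ₂ e^(−t/τ₂))/(τ₁ − τ₂)].
At t = 65.9: e^(−t/τ₁) = 0.12297, e^(−t/τ₂) = 0.0016215.
C₂ = 3.48·[1 − (31.443·0.12297 − 10.258·0.0016215)/(21.186)] = 3.48·0.81828 = 2.8476 g/L.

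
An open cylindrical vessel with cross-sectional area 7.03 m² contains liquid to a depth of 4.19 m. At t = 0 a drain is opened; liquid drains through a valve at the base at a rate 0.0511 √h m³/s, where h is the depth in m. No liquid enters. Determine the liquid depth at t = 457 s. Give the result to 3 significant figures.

0.149 m

A dh/dt = −Q_out = −0.0511 √h.
Separate and integrate: 2(√h − √h₀) = −(0.0511/A) t.
√h = √4.19 − 0.0511·457/(2·7.03) = 2.0469 − 1.6609 = 0.38602.
h = 0.38602² = 0.14901 m.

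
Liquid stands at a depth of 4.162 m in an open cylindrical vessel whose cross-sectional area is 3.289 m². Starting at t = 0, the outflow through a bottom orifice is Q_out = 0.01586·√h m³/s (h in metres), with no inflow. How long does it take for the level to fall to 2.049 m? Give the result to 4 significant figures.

252.4 s

With no inflow, A dh/dt = −0.01586 √h.
This is separable: 2 d(√h)/dt = −0.01586/A, so √h = √h₀ − (0.01586/(2A)) t.
t = 2A(√h₀ − √h)/0.01586 = 2·3.289·(√4.162 − √2.049)/0.01586
  = 6.57800 × (2.04010 − 1.43143) / 0.01586 = 252.446 s.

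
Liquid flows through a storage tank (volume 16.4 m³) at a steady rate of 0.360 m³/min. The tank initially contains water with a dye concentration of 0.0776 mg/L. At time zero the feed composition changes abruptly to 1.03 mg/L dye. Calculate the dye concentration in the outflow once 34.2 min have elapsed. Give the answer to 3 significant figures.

0.580 mg/L

Accumulation = in − out for the solute gives V dC/dt = Q(C_in − C).
Rewrite as dC/dt + C/τ = C_in/τ, τ = V/Q = 45.556 min.
This is linear first-order; C(t) = C_in + (C₀ − C_in) e^(−t/τ).
C(34.2) = 1.03 + (0.0776 − 1.03)·e^(−34.2/45.556) = 1.03 + (-0.95240)·0.47202 = 0.58045 mg/L.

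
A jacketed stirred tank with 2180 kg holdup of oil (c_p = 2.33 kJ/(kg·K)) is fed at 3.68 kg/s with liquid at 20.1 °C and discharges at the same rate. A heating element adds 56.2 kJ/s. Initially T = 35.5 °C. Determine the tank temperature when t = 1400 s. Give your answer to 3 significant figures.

27.5 °C

First-law balance (no shaft work): M c_p dT/dt = ṁ c_p (T_in − T) + 56.2.
Rearrange: dT/dt = (T_ss − T)/τ with τ = M/ṁ = 592.39 s and T_ss = T_in + Q̇/(ṁ c_p) = 26.654 °C.
T approaches T_ss exponentially: T(t) = T_ss + (T₀ − T_ss) e^(−t/τ).
T(1400) = 26.654 + (8.8456)·e^(−1400/592.39) = 26.654 + (8.8456)·0.094109 = 27.487 °C.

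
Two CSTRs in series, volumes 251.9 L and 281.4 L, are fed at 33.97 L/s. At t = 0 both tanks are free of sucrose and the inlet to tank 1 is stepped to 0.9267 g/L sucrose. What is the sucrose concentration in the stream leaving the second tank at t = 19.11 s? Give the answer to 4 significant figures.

0.6479 g/L

Species balance on tank i: dCᵢ/dt = (Cᵢ₋₁ − Cᵢ)/τᵢ with τᵢ = Vᵢ/Q.
τ₁ = 251.9/33.97 = 7.41537 s; τ₂ = 281.4/33.97 = 8.28378 s.
Tank 1: C₁ = C_in(1 − e^(−t/τ₁)). Tank 2 (τ₁ ≠ τ₂): C₂ = C_in[1 − (τ₁ e^(−t/τ₁) − τ₂ e^(−t/τ₂))/(τ₁ − τ₂)].
At t = 19.11: e^(−t/τ₁) = 0.0759955, e^(−t/τ₂) = 0.0995677.
C₂ = 0.9267·[1 − (7.41537·0.0759955 − 8.28378·0.0995677)/(-0.868413)] = 0.9267·0.699150 = 0.647903 g/L.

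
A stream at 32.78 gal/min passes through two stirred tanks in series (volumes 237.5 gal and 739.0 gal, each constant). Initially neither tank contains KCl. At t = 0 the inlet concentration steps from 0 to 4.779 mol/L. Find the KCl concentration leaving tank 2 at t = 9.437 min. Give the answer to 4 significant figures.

Time constants: τᵢ = Vᵢ/Q for each well-mixed tank.
τ₁ = 237.5/32.78 = 7.24527 min; τ₂ = 739.0/32.78 = 22.5442 min.
Solving the cascade with C₁(0)=C₂(0)=0 gives C₂(t) = C_in[1 − (τ₁ e^(−t/τ₁) − τ₂ e^(−t/τ₂))/(τ₁ − τ₂)].
At t = 9.437: e^(−t/τ₁) = 0.271850, e^(−t/τ₂) = 0.657968.
C₂ = 4.779·[1 − (7.24527·0.271850 − 22.5442·0.657968)/(-15.2990)] = 4.779·0.159175 = 0.760696 mol/L.

0.7607 mol/L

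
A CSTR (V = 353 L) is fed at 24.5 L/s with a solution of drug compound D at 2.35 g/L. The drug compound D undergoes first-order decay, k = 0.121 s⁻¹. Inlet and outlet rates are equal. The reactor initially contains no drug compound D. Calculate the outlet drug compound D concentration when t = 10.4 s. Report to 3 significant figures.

0.738 g/L

Species balance: V dC/dt = Q C_in − Q C − k V C.
dC/dt = (Q/V) C_in − (Q/V + k) C; effective rate a = Q/V + k = 0.069405 + 0.121 = 0.19041 s⁻¹.
C_ss = Q C_in/(Q + kV) = 0.85661 g/L; C(t) = C_ss + (C₀ − C_ss) e^(−a t).
C(10.4) = 0.85661 + (-0.85661)·e^(−0.19041·10.4) = 0.85661 + (-0.85661)·0.13804 = 0.73836 g/L.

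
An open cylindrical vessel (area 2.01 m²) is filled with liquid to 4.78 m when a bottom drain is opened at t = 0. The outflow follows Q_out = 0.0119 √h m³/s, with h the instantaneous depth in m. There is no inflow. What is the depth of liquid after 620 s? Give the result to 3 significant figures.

0.123 m

A dh/dt = −Q_out = −0.0119 √h.
Separate and integrate: 2(√h − √h₀) = −(0.0119/A) t.
√h = √4.78 − 0.0119·620/(2·2.01) = 2.1863 − 1.8353 = 0.35100.
h = 0.35100² = 0.12320 m.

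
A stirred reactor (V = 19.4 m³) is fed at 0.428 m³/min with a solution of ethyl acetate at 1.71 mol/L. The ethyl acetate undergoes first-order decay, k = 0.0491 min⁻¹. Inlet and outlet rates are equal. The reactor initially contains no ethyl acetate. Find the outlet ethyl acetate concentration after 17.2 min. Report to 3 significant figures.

V dC/dt = Q(C_in − C) − k V C.
This is linear with rate a = Q/V + k = 0.071162 min⁻¹.
C_ss = Q C_in/(Q + kV) = 0.53014 mol/L; C(t) = C_ss + (C₀ − C_ss) e^(−a t).
C(17.2) = 0.53014 + (-0.53014)·e^(−0.071162·17.2) = 0.53014 + (-0.53014)·0.29406 = 0.37425 mol/L.

0.374 mol/L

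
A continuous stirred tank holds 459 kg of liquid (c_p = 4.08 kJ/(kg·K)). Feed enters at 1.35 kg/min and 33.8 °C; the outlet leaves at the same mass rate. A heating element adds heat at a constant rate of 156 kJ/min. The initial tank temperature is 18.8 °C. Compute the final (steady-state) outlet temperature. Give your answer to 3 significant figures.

First-law balance (no shaft work): M c_p dT/dt = ṁ c_p (T_in − T) + 156.
At steady state dT/dt = 0 ⇒ T_ss = T_in + Q̇/(ṁ c_p) = 33.8 + 156/(1.35·4.08) = 62.122 °C.

62.1 °C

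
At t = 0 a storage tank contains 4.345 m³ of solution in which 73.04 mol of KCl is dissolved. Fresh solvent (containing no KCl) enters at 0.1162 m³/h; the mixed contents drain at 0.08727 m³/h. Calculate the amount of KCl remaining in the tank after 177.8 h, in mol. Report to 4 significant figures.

Total volume: dV/dt = Q_in − Q_out = 0.0289300 m³/h, so V(t) = 4.345 + 0.0289300 t and V(177.8) = 9.48875 m³.
No KCl enters, so dm/dt = −Q_out · (m/V).
Separate: dm/m = −Q_out dt/V(t) ⇒ ln(m/m₀) = −(Q_out/(Q_in−Q_out)) ln(V/V₀).
m = m₀ (V₀/V)^(Q_out/(Q_in−Q_out)) = 73.04 × (4.345/9.48875)^(3.01659) = 6.92268 mol.

6.923 mol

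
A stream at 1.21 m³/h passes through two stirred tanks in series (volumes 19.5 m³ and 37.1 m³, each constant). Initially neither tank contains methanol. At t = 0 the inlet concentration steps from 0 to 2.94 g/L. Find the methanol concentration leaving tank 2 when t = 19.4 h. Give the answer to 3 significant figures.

0.626 g/L

Time constants: τᵢ = Vᵢ/Q for each well-mixed tank.
τ₁ = 19.5/1.21 = 16.116 h; τ₂ = 37.1/1.21 = 30.661 h.
Tank 1: C₁ = C_in(1 − e^(−t/τ₁)). Tank 2 (τ₁ ≠ τ₂): C₂ = C_in[1 − (τ₁ e^(−t/τ₁) − τ₂ e^(−t/τ₂))/(τ₁ − τ₂)].
At t = 19.4: e^(−t/τ₁) = 0.30005, e^(−t/τ₂) = 0.53114.
C₂ = 2.94·[1 − (16.116·0.30005 − 30.661·0.53114)/(-14.545)] = 2.94·0.21282 = 0.62569 g/L.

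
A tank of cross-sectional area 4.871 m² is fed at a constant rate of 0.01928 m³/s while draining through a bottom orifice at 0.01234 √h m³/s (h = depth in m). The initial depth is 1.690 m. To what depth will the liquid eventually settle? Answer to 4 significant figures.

Level balance: A dh/dt = 0.01928 − 0.01234 √h. Setting dh/dt = 0:
Q_in = 0.01234 √h_ss ⇒ √h_ss = 0.01928/0.01234 = 1.56240.
h_ss = 1.56240² = 2.44109 m. (Since h₀ = 1.690 m < h_ss, the level will rise toward this value.)

2.441 m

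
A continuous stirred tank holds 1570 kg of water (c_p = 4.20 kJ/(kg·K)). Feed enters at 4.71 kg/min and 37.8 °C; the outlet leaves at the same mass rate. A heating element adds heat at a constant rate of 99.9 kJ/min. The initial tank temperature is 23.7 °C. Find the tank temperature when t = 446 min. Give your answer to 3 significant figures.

37.8 °C

M c_p dT/dt = ṁ c_p (T_in − T) + Q̇.
Rearrange: dT/dt = (T_ss − T)/τ with τ = M/ṁ = 333.33 min and T_ss = T_in + Q̇/(ṁ c_p) = 42.850 °C.
This is linear first-order; T(t) = T_ss + (T₀ − T_ss) e^(−t/τ).
T(446) = 42.850 + (-19.150)·e^(−446/333.33) = 42.850 + (-19.150)·0.26237 = 37.826 °C.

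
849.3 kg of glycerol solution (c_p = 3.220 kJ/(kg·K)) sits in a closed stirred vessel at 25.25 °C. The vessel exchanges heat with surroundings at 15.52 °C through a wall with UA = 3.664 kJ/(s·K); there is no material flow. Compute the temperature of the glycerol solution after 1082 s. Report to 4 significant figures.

M c_p dT/dt = −UA(T − T_amb).
dT/dt = (T_ss − T)/τ with T_ss = T_amb = 15.5200 °C, τ = M c_p/UA = 849.3·3.220/3.664 = 746.383 s.
This is linear first-order; T(t) = T_ss + (T₀ − T_ss) e^(−t/τ).
T(1082) = 15.5200 + (9.73000)·0.234650 = 17.8031 °C.

17.80 °C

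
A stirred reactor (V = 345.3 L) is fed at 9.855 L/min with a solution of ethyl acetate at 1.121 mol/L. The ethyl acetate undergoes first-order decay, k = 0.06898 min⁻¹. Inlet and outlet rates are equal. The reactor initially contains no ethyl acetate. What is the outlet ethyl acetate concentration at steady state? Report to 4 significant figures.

Accumulation = in − out − consumed: V dC/dt = Q C_in − Q C − k V C.
Steady state (dC/dt = 0): C_ss = Q C_in/(Q + kV) = C_in/(1 + kV/Q).
C_ss = 9.855·1.121/(9.855 + 0.06898·345.3) = 11.0475/33.6738 = 0.328073 mol/L.

0.3281 mol/L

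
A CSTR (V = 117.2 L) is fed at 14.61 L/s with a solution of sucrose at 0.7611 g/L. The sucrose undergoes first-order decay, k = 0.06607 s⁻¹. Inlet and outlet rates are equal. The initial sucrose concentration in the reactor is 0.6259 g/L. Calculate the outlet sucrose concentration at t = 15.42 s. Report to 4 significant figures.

0.5042 g/L

Species balance: V dC/dt = Q C_in − Q C − k V C.
This is linear with rate a = Q/V + k = 0.190729 s⁻¹.
C_ss = Q C_in/(Q + kV) = 0.497449 g/L; C(t) = C_ss + (C₀ − C_ss) e^(−a t).
C(15.42) = 0.497449 + (0.128451)·e^(−0.190729·15.42) = 0.497449 + (0.128451)·0.0528110 = 0.504232 g/L.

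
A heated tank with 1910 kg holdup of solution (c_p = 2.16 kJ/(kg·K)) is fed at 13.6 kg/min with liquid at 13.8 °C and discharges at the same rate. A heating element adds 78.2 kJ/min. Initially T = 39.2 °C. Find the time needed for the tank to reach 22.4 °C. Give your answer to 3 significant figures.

189 min

First-law balance (no shaft work): M c_p dT/dt = ṁ c_p (T_in − T) + 78.2.
τ = M/ṁ = 140.44 min; T_ss = T_in + Q̇/(ṁ c_p) = 16.462 °C.
T(t) = T_ss + (T₀ − T_ss) e^(−t/τ). Set T = 22.4:
e^(−t/τ) = (22.4 − 16.462)/(39.2 − 16.462) = 0.26115
t = −140.44 · ln(0.26115) = 188.57 min.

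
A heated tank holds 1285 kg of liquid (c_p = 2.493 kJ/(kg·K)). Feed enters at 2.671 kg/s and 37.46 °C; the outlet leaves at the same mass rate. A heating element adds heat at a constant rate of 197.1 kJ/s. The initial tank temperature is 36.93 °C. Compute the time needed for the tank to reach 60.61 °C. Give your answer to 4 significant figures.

741.6 s

M c_p dT/dt = ṁ c_p (T_in − T) + Q̇.
τ = M/ṁ = 481.093 s; T_ss = T_in + Q̇/(ṁ c_p) = 67.0599 °C.
T(t) = T_ss + (T₀ − T_ss) e^(−t/τ). Set T = 60.61:
e^(−t/τ) = (60.61 − 67.0599)/(36.93 − 67.0599) = 0.214070
t = −481.093 · ln(0.214070) = 741.582 s.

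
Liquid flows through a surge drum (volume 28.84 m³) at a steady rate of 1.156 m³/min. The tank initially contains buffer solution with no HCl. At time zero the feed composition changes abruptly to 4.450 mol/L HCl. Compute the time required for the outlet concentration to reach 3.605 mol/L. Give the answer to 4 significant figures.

Species balance on the tank: V dC/dt = Q(C_in − C), so τ = V/Q = 24.9481 min.
C(t) = C_in + (C₀ − C_in) e^(−t/τ). Set C = 3.605 and solve for t:
e^(−t/τ) = (C − C_in)/(C₀ − C_in) = (3.605 − 4.450)/(0 − 4.450) = 0.189888
t = −τ ln(…) = 24.9481 × 1.66132 = 41.4468 min.

41.45 min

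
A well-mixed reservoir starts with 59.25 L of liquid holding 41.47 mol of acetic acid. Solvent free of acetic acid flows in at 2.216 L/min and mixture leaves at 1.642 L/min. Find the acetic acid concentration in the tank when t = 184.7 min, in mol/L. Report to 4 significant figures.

0.01334 mol/L

Let m(t) be the amount of acetic acid. Volume: V(t) = V₀ + (Q_in − Q_out) t = 59.25 + 0.574000 t; V(184.7) = 165.268 L.
Solute balance: dm/dt = 0 − Q_out C = −Q_out m/V(t).
Separate: dm/m = −Q_out dt/V(t) ⇒ ln(m/m₀) = −(Q_out/(Q_in−Q_out)) ln(V/V₀).
m = m₀ (V₀/V)^(Q_out/(Q_in−Q_out)) = 41.47 × (59.25/165.268)^(2.86063) = 2.20458 mol.
C = m/V = 2.20458/165.268 = 0.0133394 mol/L.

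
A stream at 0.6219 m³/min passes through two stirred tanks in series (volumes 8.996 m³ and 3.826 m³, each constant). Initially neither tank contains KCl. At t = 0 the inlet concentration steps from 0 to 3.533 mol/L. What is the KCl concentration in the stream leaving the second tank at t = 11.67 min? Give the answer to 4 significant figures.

1.182 mol/L

Species balance on tank i: dCᵢ/dt = (Cᵢ₋₁ − Cᵢ)/τᵢ with τᵢ = Vᵢ/Q.
τ₁ = 8.996/0.6219 = 14.4653 min; τ₂ = 3.826/0.6219 = 6.15211 min.
Tank 1: C₁ = C_in(1 − e^(−t/τ₁)). Tank 2 (τ₁ ≠ τ₂): C₂ = C_in[1 − (τ₁ e^(−t/τ₁) − τ₂ e^(−t/τ₂))/(τ₁ − τ₂)].
At t = 11.67: e^(−t/τ₁) = 0.446304, e^(−t/τ₂) = 0.150032.
C₂ = 3.533·[1 − (14.4653·0.446304 − 6.15211·0.150032)/(8.31323)] = 3.533·0.334444 = 1.18159 mol/L.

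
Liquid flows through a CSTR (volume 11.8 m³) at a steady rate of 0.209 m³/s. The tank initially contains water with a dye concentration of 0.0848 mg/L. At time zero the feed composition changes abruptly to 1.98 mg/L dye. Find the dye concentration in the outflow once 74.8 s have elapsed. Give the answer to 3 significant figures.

Unsteady species balance (constant V, well mixed): V dC/dt = Q(C_in − C).
Time constant τ = V/Q = 11.8/0.209 = 56.459 s.
Solution: C(t) = C_in + (C₀ − C_in) e^(−t/τ).
C(74.8) = 1.98 + (0.0848 − 1.98)·e^(−74.8/56.459) = 1.98 + (-1.8952)·0.26584 = 1.4762 mg/L.

1.48 mg/L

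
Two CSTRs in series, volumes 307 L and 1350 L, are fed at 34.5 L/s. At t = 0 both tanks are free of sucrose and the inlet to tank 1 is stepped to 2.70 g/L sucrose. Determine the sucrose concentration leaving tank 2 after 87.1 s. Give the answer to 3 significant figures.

Time constants: τᵢ = Vᵢ/Q for each well-mixed tank.
τ₁ = 307/34.5 = 8.8986 s; τ₂ = 1350/34.5 = 39.130 s.
Tank 1: C₁ = C_in(1 − e^(−t/τ₁)). Tank 2 (τ₁ ≠ τ₂): C₂ = C_in[1 − (τ₁ e^(−t/τ₁) − τ₂ e^(−t/τ₂))/(τ₁ − τ₂)].
At t = 87.1: e^(−t/τ₁) = 5.6115e-05, e^(−t/τ₂) = 0.10797.
C₂ = 2.70·[1 − (8.8986·5.6115e-05 − 39.130·0.10797)/(-30.232)] = 2.70·0.86026 = 2.3227 g/L.

2.32 g/L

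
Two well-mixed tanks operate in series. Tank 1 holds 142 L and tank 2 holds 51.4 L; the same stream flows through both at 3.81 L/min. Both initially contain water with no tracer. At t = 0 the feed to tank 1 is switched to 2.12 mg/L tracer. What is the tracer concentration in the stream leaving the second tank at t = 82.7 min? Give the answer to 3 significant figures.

Species balance on tank i: dCᵢ/dt = (Cᵢ₋₁ − Cᵢ)/τᵢ with τᵢ = Vᵢ/Q.
τ₁ = 142/3.81 = 37.270 min; τ₂ = 51.4/3.81 = 13.491 min.
Tank 1: C₁ = C_in(1 − e^(−t/τ₁)). Tank 2 (τ₁ ≠ τ₂): C₂ = C_in[1 − (τ₁ e^(−t/τ₁) − τ₂ e^(−t/τ₂))/(τ₁ − τ₂)].
At t = 82.7: e^(−t/τ₁) = 0.10873, e^(−t/τ₂) = 0.0021764.
C₂ = 2.12·[1 − (37.270·0.10873 − 13.491·0.0021764)/(23.780)] = 2.12·0.83083 = 1.7613 mg/L.

1.76 mg/L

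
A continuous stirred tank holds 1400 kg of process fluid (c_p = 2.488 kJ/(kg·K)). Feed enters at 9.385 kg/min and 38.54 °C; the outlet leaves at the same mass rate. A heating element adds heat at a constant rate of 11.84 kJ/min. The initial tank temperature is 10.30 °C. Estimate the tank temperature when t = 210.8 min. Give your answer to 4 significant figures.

32.05 °C

Unsteady energy balance on the tank contents: M c_p dT/dt = ṁ c_p (T_in − T) + 11.84.
Rearrange: dT/dt = (T_ss − T)/τ with τ = M/ṁ = 149.174 min and T_ss = T_in + Q̇/(ṁ c_p) = 39.0471 °C.
This is linear first-order; T(t) = T_ss + (T₀ − T_ss) e^(−t/τ).
T(210.8) = 39.0471 + (-28.7471)·e^(−210.8/149.174) = 39.0471 + (-28.7471)·0.243384 = 32.0505 °C.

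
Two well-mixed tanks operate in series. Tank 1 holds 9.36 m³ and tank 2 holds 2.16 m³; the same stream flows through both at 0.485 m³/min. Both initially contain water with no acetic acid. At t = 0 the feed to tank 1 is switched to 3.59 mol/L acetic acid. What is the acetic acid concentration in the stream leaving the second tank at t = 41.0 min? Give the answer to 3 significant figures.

3.03 mol/L

Species balance on tank i: dCᵢ/dt = (Cᵢ₋₁ − Cᵢ)/τᵢ with τᵢ = Vᵢ/Q.
τ₁ = 9.36/0.485 = 19.299 min; τ₂ = 2.16/0.485 = 4.4536 min.
Tank 1: C₁ = C_in(1 − e^(−t/τ₁)). Tank 2 (τ₁ ≠ τ₂): C₂ = C_in[1 − (τ₁ e^(−t/τ₁) − τ₂ e^(−t/τ₂))/(τ₁ − τ₂)].
At t = 41.0: e^(−t/τ₁) = 0.11950, e^(−t/τ₂) = 0.00010043.
C₂ = 3.59·[1 − (19.299·0.11950 − 4.4536·0.00010043)/(14.845)] = 3.59·0.84468 = 3.0324 mol/L.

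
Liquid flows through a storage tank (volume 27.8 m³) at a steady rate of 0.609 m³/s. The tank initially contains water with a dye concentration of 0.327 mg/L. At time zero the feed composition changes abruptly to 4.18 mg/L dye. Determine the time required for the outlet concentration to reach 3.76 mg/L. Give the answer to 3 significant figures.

Species balance: V dC/dt = Q(C_in − C) ⇒ τ = V/Q = 45.649 s.
C(t) = C_in + (C₀ − C_in) e^(−t/τ). Set C = 3.76 and solve for t:
e^(−t/τ) = (C − C_in)/(C₀ − C_in) = (3.76 − 4.18)/(0.327 − 4.18) = 0.10901
t = −τ ln(…) = 45.649 × 2.2164 = 101.17 s.

101 s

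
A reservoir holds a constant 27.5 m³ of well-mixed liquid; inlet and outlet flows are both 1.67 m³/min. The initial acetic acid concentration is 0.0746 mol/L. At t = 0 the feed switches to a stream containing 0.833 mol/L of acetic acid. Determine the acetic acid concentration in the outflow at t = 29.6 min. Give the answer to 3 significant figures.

0.707 mol/L

Species balance on the tank: V dC/dt = Q(C_in − C).
Rewrite as dC/dt + C/τ = C_in/τ, τ = V/Q = 16.467 min.
Solution: C(t) = C_in + (C₀ − C_in) e^(−t/τ).
C(29.6) = 0.833 + (0.0746 − 0.833)·e^(−29.6/16.467) = 0.833 + (-0.75840)·0.16571 = 0.70733 mol/L.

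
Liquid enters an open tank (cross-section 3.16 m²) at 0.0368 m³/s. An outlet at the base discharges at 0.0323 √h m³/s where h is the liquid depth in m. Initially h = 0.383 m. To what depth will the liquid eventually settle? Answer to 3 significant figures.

Level balance: A dh/dt = 0.0368 − 0.0323 √h. Setting dh/dt = 0:
Q_in = 0.0323 √h_ss ⇒ √h_ss = 0.0368/0.0323 = 1.1393.
h_ss = 1.1393² = 1.2980 m. (Since h₀ = 0.383 m < h_ss, the level will rise toward this value.)

1.30 m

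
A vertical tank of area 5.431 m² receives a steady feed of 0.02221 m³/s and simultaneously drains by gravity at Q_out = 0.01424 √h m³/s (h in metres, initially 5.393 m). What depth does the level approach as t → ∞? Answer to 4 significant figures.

2.433 m

Level balance: A dh/dt = 0.02221 − 0.01424 √h. Setting dh/dt = 0:
Q_in = 0.01424 √h_ss ⇒ √h_ss = 0.02221/0.01424 = 1.55969.
h_ss = 1.55969² = 2.43264 m. (Since h₀ = 5.393 m > h_ss, the level will fall toward this value.)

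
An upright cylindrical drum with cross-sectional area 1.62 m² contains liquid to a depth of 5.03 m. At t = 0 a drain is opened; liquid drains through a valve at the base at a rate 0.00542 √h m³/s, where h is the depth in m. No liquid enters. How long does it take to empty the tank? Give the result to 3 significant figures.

1340 s

With no inflow, A dh/dt = −0.00542 √h.
Separate and integrate: 2(√h − √h₀) = −(0.00542/A) t.
Tank is empty when √h = 0: t_empty = 2A√h₀/0.00542.
t_empty = 2·1.62·√5.03/0.00542 = 3.2400·2.2428/0.00542 = 1340.7 s.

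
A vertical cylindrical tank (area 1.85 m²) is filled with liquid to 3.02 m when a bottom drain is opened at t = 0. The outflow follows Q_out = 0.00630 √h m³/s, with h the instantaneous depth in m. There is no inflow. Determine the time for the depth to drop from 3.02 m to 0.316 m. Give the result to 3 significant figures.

690 s

With no inflow, A dh/dt = −0.00630 √h.
This is separable: 2 d(√h)/dt = −0.00630/A, so √h = √h₀ − (0.00630/(2A)) t.
t = 2A(√h₀ − √h)/0.00630 = 2·1.85·(√3.02 − √0.316)/0.00630
  = 3.7000 × (1.7378 − 0.56214) / 0.00630 = 690.48 s.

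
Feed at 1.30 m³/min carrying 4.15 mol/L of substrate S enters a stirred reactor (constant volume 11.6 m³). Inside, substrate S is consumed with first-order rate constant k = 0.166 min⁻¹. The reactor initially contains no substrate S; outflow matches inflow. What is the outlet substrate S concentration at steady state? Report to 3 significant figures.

Accumulation = in − out − consumed: V dC/dt = Q C_in − Q C − k V C.
Steady state (dC/dt = 0): C_ss = Q C_in/(Q + kV) = C_in/(1 + kV/Q).
C_ss = 1.30·4.15/(1.30 + 0.166·11.6) = 5.3950/3.2256 = 1.6726 mol/L.

1.67 mol/L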